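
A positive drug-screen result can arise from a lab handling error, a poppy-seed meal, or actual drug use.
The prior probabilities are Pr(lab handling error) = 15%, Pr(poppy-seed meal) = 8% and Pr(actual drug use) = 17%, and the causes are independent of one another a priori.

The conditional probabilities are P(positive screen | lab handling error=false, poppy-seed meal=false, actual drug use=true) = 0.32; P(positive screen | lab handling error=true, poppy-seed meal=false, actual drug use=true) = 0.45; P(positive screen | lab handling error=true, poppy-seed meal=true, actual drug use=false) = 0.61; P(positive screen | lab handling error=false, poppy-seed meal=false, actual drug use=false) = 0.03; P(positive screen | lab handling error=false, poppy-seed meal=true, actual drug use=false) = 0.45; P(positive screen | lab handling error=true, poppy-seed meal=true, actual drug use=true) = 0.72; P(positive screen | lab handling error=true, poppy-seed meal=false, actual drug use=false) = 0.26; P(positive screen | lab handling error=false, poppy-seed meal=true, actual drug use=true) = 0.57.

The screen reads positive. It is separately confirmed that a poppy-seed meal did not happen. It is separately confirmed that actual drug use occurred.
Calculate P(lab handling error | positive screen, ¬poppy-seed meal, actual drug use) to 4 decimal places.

For the numerator, keep only lab handling error=true terms: 0.45·0.15 = 0.067500
Denominator P(positive screen | ¬poppy-seed meal, actual drug use): 0.32·0.85 + 0.45·0.15 = 0.339500
Posterior = 0.067500 / 0.339500 ≈ 0.1988

P(lab handling error | positive screen, ¬poppy-seed meal, actual drug use) ≈ 0.1988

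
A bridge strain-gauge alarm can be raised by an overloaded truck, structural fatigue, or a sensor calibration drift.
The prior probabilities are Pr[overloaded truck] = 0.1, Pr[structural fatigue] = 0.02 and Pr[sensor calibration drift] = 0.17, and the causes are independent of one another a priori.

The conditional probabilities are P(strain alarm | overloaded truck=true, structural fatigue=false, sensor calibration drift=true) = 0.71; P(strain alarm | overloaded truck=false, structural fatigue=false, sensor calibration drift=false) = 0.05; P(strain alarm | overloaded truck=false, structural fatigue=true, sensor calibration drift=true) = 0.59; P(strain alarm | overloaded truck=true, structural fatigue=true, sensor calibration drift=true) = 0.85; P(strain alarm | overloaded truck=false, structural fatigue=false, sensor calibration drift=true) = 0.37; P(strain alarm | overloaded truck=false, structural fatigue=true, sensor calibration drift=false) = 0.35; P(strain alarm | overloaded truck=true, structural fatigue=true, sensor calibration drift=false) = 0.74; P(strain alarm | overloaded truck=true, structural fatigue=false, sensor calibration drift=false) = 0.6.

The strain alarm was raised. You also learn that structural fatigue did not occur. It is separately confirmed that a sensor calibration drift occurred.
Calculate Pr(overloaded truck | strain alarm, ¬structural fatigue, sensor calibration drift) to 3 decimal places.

P(strain alarm | ¬structural fatigue, sensor calibration drift) = 0.37*0.9 + 0.71*0.1 = 0.333000 + 0.071000 = 0.404000
The overloaded truck-present share is 0.71*0.1 = 0.071000.
Hence the posterior is 0.071000/0.404000 ≈ 0.176.

Pr(overloaded truck | strain alarm, ¬structural fatigue, sensor calibration drift) ≈ 0.176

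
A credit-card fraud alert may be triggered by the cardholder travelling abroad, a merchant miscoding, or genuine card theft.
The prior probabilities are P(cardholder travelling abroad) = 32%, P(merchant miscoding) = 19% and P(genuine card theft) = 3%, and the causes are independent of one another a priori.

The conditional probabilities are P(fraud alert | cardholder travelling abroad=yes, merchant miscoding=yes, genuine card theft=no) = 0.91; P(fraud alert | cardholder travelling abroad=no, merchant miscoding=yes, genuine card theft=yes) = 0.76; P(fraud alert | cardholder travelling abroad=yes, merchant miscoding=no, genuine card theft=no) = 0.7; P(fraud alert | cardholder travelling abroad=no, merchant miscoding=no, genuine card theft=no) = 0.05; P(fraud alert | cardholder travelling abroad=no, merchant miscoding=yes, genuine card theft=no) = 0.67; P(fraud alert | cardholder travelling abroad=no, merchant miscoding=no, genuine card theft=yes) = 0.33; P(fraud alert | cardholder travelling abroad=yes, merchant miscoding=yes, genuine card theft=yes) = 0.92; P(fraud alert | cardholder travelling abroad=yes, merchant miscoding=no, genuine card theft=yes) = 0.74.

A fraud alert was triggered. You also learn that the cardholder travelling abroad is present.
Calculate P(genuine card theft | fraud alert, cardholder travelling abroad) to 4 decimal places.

P(fraud alert | cardholder travelling abroad) = 0.7×0.81×0.97 + 0.74×0.81×0.03 + 0.91×0.19×0.97 + 0.92×0.19×0.03 = 0.549990 + 0.017982 + 0.167713 + 0.005244 = 0.740929
Restricting to configurations with genuine card theft present: 0.017982 + 0.005244 = 0.023226.
Hence the posterior is 0.023226/0.740929 ≈ 0.0313.

P(genuine card theft | fraud alert, cardholder travelling abroad) ≈ 0.0313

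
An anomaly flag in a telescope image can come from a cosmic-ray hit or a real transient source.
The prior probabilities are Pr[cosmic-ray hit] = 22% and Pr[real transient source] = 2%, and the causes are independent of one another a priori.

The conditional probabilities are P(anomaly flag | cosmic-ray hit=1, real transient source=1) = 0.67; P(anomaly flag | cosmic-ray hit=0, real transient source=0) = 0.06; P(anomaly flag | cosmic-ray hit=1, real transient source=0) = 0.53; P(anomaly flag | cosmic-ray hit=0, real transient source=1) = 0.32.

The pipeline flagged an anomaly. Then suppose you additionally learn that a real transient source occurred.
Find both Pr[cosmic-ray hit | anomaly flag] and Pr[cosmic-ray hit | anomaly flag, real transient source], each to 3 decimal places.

P(anomaly flag) = 0.06×0.78×0.98 + 0.32×0.78×0.02 + 0.53×0.22×0.98 + 0.67×0.22×0.02 = 0.045864 + 0.004992 + 0.114268 + 0.002948 = 0.168072
Restricting to configurations with cosmic-ray hit present: 0.114268 + 0.002948 = 0.117216.
So P(cosmic-ray hit | anomaly flag) = 0.117216/0.168072 ≈ 0.697.

Now also conditioning on real transient source=true:
P(anomaly flag | real transient source) = 0.32×0.78 + 0.67×0.22 = 0.249600 + 0.147400 = 0.397000
The cosmic-ray hit-present share is 0.67×0.22 = 0.147400.
P(cosmic-ray hit | anomaly flag, real transient source) = 0.147400 / 0.397000 ≈ 0.371

Pr[cosmic-ray hit | anomaly flag] ≈ 0.697; Pr[cosmic-ray hit | anomaly flag, real transient source] ≈ 0.371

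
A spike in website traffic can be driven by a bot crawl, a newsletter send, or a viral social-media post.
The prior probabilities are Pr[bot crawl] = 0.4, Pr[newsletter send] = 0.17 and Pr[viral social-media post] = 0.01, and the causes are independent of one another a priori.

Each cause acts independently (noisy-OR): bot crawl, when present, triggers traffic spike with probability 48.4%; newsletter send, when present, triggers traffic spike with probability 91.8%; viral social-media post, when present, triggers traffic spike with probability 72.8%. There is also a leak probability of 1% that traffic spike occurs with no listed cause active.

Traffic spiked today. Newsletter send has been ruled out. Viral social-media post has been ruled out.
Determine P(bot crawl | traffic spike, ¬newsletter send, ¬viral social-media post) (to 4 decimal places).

Under noisy-OR, P(traffic spike | causes) = 1 − (1−0.01)·∏(1−qᵢ) over the active causes.
By total probability over both values of bot crawl:
  P(traffic spike | ¬newsletter send, ¬viral social-media post) = 0.01·0.6 + 0.48916·0.4
        = 0.006000 + 0.195664 = 0.201664
Keeping only the bot crawl-present terms gives 0.195664, so
  P(bot crawl | traffic spike, ¬newsletter send, ¬viral social-media post) = 0.195664 / 0.201664 ≈ 0.9702

P(bot crawl | traffic spike, ¬newsletter send, ¬viral social-media post) ≈ 0.9702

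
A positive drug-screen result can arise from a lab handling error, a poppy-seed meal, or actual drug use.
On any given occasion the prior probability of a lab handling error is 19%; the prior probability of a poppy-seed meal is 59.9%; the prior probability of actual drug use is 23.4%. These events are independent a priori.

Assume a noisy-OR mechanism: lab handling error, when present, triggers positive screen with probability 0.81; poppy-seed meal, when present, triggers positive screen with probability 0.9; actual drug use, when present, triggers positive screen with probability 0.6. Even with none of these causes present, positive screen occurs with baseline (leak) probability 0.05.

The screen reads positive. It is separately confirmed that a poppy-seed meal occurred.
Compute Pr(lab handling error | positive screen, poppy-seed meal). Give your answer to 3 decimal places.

Under noisy-OR, P(positive screen | causes) = 1 − (1−0.05)·∏(1−qᵢ) over the active causes.
Sum P(positive screen|·) weighted by the priors over the 4 (lab handling error, actual drug use) configurations:
  P(positive screen | poppy-seed meal) = 0.905×0.81×0.766 + 0.962×0.81×0.234 + 0.98195×0.19×0.766 + 0.99278×0.19×0.234
        = 0.561516 + 0.182337 + 0.142913 + 0.044139 = 0.930905
The terms with lab handling error present sum to 0.187052, so
  P(lab handling error | positive screen, poppy-seed meal) = 0.187052 / 0.930905 ≈ 0.201

Pr(lab handling error | positive screen, poppy-seed meal) ≈ 0.201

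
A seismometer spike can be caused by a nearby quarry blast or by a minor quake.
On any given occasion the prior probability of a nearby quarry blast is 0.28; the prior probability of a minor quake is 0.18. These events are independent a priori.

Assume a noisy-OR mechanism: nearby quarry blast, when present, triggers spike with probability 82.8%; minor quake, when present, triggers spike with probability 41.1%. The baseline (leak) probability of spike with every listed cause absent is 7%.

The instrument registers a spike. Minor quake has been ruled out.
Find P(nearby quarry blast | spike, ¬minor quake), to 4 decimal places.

P(nearby quarry blast | spike, ¬minor quake) ≈ 0.8235

Under noisy-OR, P(spike | causes) = 1 − (1−0.07)·∏(1−qᵢ) over the active causes.
P(spike | ¬minor quake) = 0.07×0.72 + 0.84004×0.28 = 0.050400 + 0.235211 = 0.285611
Restricting to configurations with nearby quarry blast present: 0.84004×0.28 = 0.235211.
Hence the posterior is 0.235211/0.285611 ≈ 0.8235.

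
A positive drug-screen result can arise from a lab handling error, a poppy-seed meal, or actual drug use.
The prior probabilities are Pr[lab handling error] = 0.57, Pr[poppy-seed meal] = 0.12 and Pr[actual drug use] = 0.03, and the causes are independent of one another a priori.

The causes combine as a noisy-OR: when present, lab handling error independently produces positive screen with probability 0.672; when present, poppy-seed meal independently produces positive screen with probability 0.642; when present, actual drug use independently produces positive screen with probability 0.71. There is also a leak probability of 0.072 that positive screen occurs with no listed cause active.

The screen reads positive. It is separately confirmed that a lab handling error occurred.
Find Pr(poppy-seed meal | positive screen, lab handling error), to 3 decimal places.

Under noisy-OR, P(positive screen | causes) = 1 − (1−0.072)·∏(1−qᵢ) over the active causes.
P(positive screen | lab handling error) = 0.695616*0.88*0.97 + 0.911729*0.88*0.03 + 0.891031*0.12*0.97 + 0.968399*0.12*0.03 = 0.593778 + 0.024070 + 0.103716 + 0.003486 = 0.725050
Of this, 0.107202 comes from 0.103716 + 0.003486 (the poppy-seed meal=true cases).
Hence the posterior is 0.107202/0.725050 ≈ 0.148.

Pr(poppy-seed meal | positive screen, lab handling error) ≈ 0.148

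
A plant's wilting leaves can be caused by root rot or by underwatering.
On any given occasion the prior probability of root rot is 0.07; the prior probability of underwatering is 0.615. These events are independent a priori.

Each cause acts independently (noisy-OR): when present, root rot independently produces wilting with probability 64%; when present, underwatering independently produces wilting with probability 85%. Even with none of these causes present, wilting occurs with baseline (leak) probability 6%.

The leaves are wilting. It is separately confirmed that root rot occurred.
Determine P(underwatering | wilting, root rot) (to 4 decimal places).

P(underwatering | wilting, root rot) ≈ 0.6962

Under noisy-OR, P(wilting | causes) = 1 − (1−0.06)·∏(1−qᵢ) over the active causes.
P(wilting | root rot) = 0.6616×0.385 + 0.94924×0.615 = 0.254716 + 0.583783 = 0.838499
Restricting to configurations with underwatering present: 0.94924×0.615 = 0.583783.
So P(underwatering | wilting, root rot) = 0.583783/0.838499 ≈ 0.6962.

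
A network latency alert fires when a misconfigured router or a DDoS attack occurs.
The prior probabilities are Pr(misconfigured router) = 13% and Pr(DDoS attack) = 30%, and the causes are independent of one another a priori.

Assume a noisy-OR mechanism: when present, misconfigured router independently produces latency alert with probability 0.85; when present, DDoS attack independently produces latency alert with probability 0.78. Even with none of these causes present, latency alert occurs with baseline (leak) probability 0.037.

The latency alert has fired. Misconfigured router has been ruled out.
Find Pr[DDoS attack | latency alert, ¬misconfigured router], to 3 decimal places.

Pr[DDoS attack | latency alert, ¬misconfigured router] ≈ 0.901

Under noisy-OR, P(latency alert | causes) = 1 − (1−0.037)·∏(1−qᵢ) over the active causes.
P(latency alert | ¬misconfigured router) = 0.037*0.7 + 0.78814*0.3 = 0.025900 + 0.236442 = 0.262342
Of this, 0.236442 comes from 0.78814*0.3 (the DDoS attack=true cases).
Hence the posterior is 0.236442/0.262342 ≈ 0.901.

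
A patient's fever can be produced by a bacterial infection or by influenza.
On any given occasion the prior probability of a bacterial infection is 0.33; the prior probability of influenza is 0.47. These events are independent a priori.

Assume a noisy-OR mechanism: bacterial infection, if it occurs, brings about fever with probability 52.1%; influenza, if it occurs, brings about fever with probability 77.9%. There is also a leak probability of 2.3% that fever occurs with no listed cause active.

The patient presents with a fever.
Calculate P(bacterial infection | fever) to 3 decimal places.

P(bacterial infection | fever) ≈ 0.476

Under noisy-OR, P(fever | causes) = 1 − (1−0.023)·∏(1−qᵢ) over the active causes.
Enumerate the 4 (bacterial infection, influenza) configurations and weight by the priors:
  P(fever) = 0.023·0.67·0.53 + 0.784083·0.67·0.47 + 0.532017·0.33·0.53 + 0.896576·0.33·0.47
        = 0.008167 + 0.246908 + 0.093050 + 0.139059 = 0.487184
The terms with bacterial infection present sum to 0.232109, so
  P(bacterial infection | fever) = 0.232109 / 0.487184 ≈ 0.476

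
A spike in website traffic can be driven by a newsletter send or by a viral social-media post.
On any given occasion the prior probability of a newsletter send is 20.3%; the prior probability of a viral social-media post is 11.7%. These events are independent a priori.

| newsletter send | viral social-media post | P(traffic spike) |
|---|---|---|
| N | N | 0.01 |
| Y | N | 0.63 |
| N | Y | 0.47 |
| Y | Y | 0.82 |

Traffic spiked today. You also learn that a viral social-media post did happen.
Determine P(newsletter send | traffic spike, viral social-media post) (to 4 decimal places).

P(newsletter send | traffic spike, viral social-media post) ≈ 0.3077

Enumerate both values of newsletter send and weight by the priors:
  P(traffic spike | viral social-media post) = 0.47·0.797 + 0.82·0.203
        = 0.374590 + 0.166460 = 0.541050
Configurations with newsletter send contribute 0.166460, so
  P(newsletter send | traffic spike, viral social-media post) = 0.166460 / 0.541050 ≈ 0.3077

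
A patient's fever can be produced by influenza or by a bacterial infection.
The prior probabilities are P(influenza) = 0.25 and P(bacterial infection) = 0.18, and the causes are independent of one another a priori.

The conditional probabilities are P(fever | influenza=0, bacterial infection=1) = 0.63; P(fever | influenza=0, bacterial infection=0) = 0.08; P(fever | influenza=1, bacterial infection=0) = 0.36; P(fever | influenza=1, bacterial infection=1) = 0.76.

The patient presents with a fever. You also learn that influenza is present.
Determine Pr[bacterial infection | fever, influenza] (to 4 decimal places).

Pr[bacterial infection | fever, influenza] ≈ 0.3167

By total probability over both values of bacterial infection:
  P(fever | influenza) = 0.36*0.82 + 0.76*0.18
        = 0.295200 + 0.136800 = 0.432000
Configurations with bacterial infection contribute 0.136800, so
  P(bacterial infection | fever, influenza) = 0.136800 / 0.432000 ≈ 0.3167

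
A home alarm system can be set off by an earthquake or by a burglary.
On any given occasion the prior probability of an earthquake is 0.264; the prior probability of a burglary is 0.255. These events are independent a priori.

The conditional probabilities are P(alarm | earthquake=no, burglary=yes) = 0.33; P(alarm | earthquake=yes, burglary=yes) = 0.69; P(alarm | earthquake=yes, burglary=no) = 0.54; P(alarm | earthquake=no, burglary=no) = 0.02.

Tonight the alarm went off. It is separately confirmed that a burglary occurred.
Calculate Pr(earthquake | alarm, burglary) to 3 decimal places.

P(alarm | burglary) = 0.33·0.736 + 0.69·0.264 = 0.242880 + 0.182160 = 0.425040
The earthquake-present share is 0.69·0.264 = 0.182160.
P(earthquake | alarm, burglary) = 0.182160 / 0.425040 ≈ 0.429

Pr(earthquake | alarm, burglary) ≈ 0.429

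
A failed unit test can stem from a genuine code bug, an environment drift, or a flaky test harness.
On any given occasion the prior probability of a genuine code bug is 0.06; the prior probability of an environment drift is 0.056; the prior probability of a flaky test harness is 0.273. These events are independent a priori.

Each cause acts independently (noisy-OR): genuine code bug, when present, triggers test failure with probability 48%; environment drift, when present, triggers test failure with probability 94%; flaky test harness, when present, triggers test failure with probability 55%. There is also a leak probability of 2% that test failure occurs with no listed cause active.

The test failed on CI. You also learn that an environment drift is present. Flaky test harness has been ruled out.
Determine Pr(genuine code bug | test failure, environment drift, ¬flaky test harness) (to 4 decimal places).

Pr(genuine code bug | test failure, environment drift, ¬flaky test harness) ≈ 0.0617

Under noisy-OR, P(test failure | causes) = 1 − (1−0.02)·∏(1−qᵢ) over the active causes.
P(test failure | environment drift, ¬flaky test harness) = 0.9412·0.94 + 0.969424·0.06 = 0.884728 + 0.058165 = 0.942893
Of this, 0.058165 comes from 0.969424·0.06 (the genuine code bug=true cases).
Hence the posterior is 0.058165/0.942893 ≈ 0.0617.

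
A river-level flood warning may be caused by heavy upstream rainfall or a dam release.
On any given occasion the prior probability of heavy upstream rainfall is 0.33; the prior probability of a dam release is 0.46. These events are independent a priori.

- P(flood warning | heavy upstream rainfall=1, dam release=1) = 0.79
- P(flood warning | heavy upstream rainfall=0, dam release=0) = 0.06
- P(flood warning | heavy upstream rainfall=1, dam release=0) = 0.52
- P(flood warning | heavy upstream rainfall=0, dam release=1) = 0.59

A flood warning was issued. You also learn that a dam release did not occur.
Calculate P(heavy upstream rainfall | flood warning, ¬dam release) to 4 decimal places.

P(heavy upstream rainfall | flood warning, ¬dam release) ≈ 0.8102

Weight on heavy upstream rainfall=true, given the evidence: 0.52×0.33 = 0.171600
Normalizer over all consistent configurations: 0.06×0.67 + 0.52×0.33 = 0.211800
P(heavy upstream rainfall | flood warning, ¬dam release) = 0.171600/0.211800 ≈ 0.8102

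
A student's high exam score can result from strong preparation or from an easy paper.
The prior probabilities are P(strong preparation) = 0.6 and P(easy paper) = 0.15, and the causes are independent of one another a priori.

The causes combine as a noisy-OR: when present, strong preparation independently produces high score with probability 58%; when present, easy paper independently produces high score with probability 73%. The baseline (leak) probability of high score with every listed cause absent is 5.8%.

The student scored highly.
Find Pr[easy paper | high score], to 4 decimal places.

Pr[easy paper | high score] ≈ 0.2762

Under noisy-OR, P(high score | causes) = 1 − (1−0.058)·∏(1−qᵢ) over the active causes.
By total probability over the 4 (strong preparation, easy paper) configurations:
  P(high score) = 0.058×0.4×0.85 + 0.74566×0.4×0.15 + 0.60436×0.6×0.85 + 0.893177×0.6×0.15
        = 0.019720 + 0.044740 + 0.308224 + 0.080386 = 0.453070
Configurations with easy paper contribute 0.125126, so
  P(easy paper | high score) = 0.125126 / 0.453070 ≈ 0.2762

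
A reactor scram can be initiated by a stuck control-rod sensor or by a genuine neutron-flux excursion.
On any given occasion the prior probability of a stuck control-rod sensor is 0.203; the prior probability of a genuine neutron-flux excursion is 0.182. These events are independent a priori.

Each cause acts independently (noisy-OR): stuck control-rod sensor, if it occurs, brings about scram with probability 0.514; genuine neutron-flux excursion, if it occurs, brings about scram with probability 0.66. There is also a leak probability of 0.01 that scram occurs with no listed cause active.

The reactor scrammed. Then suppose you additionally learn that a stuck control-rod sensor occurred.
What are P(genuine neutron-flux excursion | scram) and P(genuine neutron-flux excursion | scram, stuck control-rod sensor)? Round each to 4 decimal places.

P(genuine neutron-flux excursion | scram) ≈ 0.5784; P(genuine neutron-flux excursion | scram, stuck control-rod sensor) ≈ 0.2640

Under noisy-OR, P(scram | causes) = 1 − (1−0.01)·∏(1−qᵢ) over the active causes.
Weight on genuine neutron-flux excursion=true, given the evidence: 0.096229 + 0.030902 = 0.127131
The normalizing constant is 0.01·0.797·0.818 + 0.6634·0.797·0.182 + 0.51886·0.203·0.818 + 0.836412·0.203·0.182 = 0.219809
Posterior = 0.127131 / 0.219809 ≈ 0.5784

Now also conditioning on stuck control-rod sensor=true:
Weight on genuine neutron-flux excursion=true, given the evidence: 0.836412*0.182 = 0.152227
Denominator P(scram | stuck control-rod sensor): 0.51886*0.818 + 0.836412*0.182 = 0.576654
P(genuine neutron-flux excursion | scram, stuck control-rod sensor) = 0.152227/0.576654 ≈ 0.2640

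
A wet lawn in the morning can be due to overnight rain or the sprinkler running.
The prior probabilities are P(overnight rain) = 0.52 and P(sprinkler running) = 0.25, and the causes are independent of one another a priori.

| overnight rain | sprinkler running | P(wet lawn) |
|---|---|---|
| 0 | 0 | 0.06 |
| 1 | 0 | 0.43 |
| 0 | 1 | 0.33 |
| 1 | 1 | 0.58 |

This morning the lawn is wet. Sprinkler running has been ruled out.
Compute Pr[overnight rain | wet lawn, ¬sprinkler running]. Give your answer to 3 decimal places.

Sum P(wet lawn|·) weighted by the priors over both values of overnight rain:
  P(wet lawn | ¬sprinkler running) = 0.06×0.48 + 0.43×0.52
        = 0.028800 + 0.223600 = 0.252400
Configurations with overnight rain contribute 0.223600, so
  P(overnight rain | wet lawn, ¬sprinkler running) = 0.223600 / 0.252400 ≈ 0.886

Pr[overnight rain | wet lawn, ¬sprinkler running] ≈ 0.886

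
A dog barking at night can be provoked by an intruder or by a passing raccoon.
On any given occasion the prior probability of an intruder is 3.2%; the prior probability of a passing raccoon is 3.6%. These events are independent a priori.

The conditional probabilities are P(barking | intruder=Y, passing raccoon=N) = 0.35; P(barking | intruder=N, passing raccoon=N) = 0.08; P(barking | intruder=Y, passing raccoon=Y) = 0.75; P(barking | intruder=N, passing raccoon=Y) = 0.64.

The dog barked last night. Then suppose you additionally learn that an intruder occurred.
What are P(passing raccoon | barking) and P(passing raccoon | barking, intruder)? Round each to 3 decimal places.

Enumerate the 4 (intruder, passing raccoon) configurations and weight by the priors:
  P(barking) = 0.08*0.968*0.964 + 0.64*0.968*0.036 + 0.35*0.032*0.964 + 0.75*0.032*0.036
        = 0.074652 + 0.022303 + 0.010797 + 0.000864 = 0.108616
Keeping only the passing raccoon-present terms gives 0.023167, so
  P(passing raccoon | barking) = 0.023167 / 0.108616 ≈ 0.213

With the extra evidence:
Numerator (weight on configurations with passing raccoon): 0.75*0.036 = 0.027000
Normalizer over all consistent configurations: 0.35*0.964 + 0.75*0.036 = 0.364400
Posterior = 0.027000 / 0.364400 ≈ 0.074

P(passing raccoon | barking) ≈ 0.213; P(passing raccoon | barking, intruder) ≈ 0.074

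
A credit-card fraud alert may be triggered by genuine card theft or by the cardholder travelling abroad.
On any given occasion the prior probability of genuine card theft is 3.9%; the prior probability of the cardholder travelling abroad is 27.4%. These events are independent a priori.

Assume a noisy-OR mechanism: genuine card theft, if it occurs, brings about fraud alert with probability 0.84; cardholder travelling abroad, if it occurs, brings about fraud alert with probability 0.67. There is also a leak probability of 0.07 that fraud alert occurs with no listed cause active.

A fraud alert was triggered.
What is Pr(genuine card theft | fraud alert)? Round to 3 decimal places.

Under noisy-OR, P(fraud alert | causes) = 1 − (1−0.07)·∏(1−qᵢ) over the active causes.
Sum P(fraud alert|·) weighted by the priors over the 4 (genuine card theft, cardholder travelling abroad) configurations:
  P(fraud alert) = 0.07*0.961*0.726 + 0.6931*0.961*0.274 + 0.8512*0.039*0.726 + 0.950896*0.039*0.274
        = 0.048838 + 0.182503 + 0.024101 + 0.010161 = 0.265603
Configurations with genuine card theft contribute 0.034262, so
  P(genuine card theft | fraud alert) = 0.034262 / 0.265603 ≈ 0.129

Pr(genuine card theft | fraud alert) ≈ 0.129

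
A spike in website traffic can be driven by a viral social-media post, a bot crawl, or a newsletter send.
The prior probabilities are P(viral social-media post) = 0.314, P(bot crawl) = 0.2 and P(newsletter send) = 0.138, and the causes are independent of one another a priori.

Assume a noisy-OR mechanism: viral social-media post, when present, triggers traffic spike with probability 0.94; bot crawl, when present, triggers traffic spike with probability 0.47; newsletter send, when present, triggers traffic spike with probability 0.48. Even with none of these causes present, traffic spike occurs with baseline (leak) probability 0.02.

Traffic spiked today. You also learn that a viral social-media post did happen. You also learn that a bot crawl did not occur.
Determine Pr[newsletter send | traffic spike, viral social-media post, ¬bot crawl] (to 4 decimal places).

Under noisy-OR, P(traffic spike | causes) = 1 − (1−0.02)·∏(1−qᵢ) over the active causes.
P(traffic spike | viral social-media post, ¬bot crawl) = 0.9412·0.862 + 0.969424·0.138 = 0.811314 + 0.133781 = 0.945095
The newsletter send-present share is 0.969424·0.138 = 0.133781.
So P(newsletter send | traffic spike, viral social-media post, ¬bot crawl) = 0.133781/0.945095 ≈ 0.1416.

Pr[newsletter send | traffic spike, viral social-media post, ¬bot crawl] ≈ 0.1416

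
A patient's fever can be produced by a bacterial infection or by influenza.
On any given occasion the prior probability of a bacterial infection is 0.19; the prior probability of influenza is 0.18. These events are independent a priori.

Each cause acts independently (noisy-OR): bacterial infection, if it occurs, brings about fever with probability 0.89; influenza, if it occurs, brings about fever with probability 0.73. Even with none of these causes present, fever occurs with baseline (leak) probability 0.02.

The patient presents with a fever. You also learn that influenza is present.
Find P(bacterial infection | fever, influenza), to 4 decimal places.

P(bacterial infection | fever, influenza) ≈ 0.2365

Under noisy-OR, P(fever | causes) = 1 − (1−0.02)·∏(1−qᵢ) over the active causes.
Enumerate both values of bacterial infection and weight by the priors:
  P(fever | influenza) = 0.7354×0.81 + 0.970894×0.19
        = 0.595674 + 0.184470 = 0.780144
Keeping only the bacterial infection-present terms gives 0.184470, so
  P(bacterial infection | fever, influenza) = 0.184470 / 0.780144 ≈ 0.2365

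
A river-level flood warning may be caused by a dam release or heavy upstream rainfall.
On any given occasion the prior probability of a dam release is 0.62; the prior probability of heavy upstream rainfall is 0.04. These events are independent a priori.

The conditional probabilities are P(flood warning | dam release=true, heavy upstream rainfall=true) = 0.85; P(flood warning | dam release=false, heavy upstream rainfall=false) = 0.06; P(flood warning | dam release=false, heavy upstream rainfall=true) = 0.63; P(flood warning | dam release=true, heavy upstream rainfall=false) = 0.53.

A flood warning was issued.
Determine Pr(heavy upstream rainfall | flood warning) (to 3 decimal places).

Sum P(flood warning|·) weighted by the priors over the 4 (dam release, heavy upstream rainfall) configurations:
  P(flood warning) = 0.06·0.38·0.96 + 0.63·0.38·0.04 + 0.53·0.62·0.96 + 0.85·0.62·0.04
        = 0.021888 + 0.009576 + 0.315456 + 0.021080 = 0.368000
Keeping only the heavy upstream rainfall-present terms gives 0.030656, so
  P(heavy upstream rainfall | flood warning) = 0.030656 / 0.368000 ≈ 0.083

Pr(heavy upstream rainfall | flood warning) ≈ 0.083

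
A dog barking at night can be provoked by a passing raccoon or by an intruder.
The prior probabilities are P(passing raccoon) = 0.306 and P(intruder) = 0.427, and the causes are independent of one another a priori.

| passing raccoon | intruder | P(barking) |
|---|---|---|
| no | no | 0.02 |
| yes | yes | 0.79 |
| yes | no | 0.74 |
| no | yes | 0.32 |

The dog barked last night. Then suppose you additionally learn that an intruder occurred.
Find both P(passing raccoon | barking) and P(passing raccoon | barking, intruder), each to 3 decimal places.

Weight on passing raccoon=true, given the evidence: 0.129750 + 0.103223 = 0.232973
Normalizer over all consistent configurations: 0.02·0.694·0.573 + 0.32·0.694·0.427 + 0.74·0.306·0.573 + 0.79·0.306·0.427 = 0.335754
P(passing raccoon | barking) = 0.232973/0.335754 ≈ 0.694

With the extra evidence:
P(barking | intruder) = 0.32×0.694 + 0.79×0.306 = 0.222080 + 0.241740 = 0.463820
Restricting to configurations with passing raccoon present: 0.79×0.306 = 0.241740.
P(passing raccoon | barking, intruder) = 0.241740 / 0.463820 ≈ 0.521

P(passing raccoon | barking) ≈ 0.694; P(passing raccoon | barking, intruder) ≈ 0.521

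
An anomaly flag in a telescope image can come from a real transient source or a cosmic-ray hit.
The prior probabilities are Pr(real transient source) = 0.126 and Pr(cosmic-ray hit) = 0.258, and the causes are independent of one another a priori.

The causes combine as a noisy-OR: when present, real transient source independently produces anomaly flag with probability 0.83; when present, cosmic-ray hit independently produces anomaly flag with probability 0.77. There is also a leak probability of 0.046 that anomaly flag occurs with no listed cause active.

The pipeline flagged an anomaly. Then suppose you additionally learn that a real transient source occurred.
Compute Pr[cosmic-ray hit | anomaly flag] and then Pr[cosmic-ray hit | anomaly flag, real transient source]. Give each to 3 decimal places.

Under noisy-OR, P(anomaly flag | causes) = 1 − (1−0.046)·∏(1−qᵢ) over the active causes.
Enumerate the 4 (real transient source, cosmic-ray hit) configurations and weight by the priors:
  P(anomaly flag) = 0.046*0.874*0.742 + 0.78058*0.874*0.258 + 0.83782*0.126*0.742 + 0.962699*0.126*0.258
        = 0.029831 + 0.176015 + 0.078329 + 0.031295 = 0.315470
The terms with cosmic-ray hit present sum to 0.207310, so
  P(cosmic-ray hit | anomaly flag) = 0.207310 / 0.315470 ≈ 0.657

Now also conditioning on real transient source=true:
Sum P(anomaly flag|·) weighted by the priors over both values of cosmic-ray hit:
  P(anomaly flag | real transient source) = 0.83782·0.742 + 0.962699·0.258
        = 0.621662 + 0.248376 = 0.870038
Configurations with cosmic-ray hit contribute 0.248376, so
  P(cosmic-ray hit | anomaly flag, real transient source) = 0.248376 / 0.870038 ≈ 0.285
— real transient source explains away the evidence for cosmic-ray hit.

Pr[cosmic-ray hit | anomaly flag] ≈ 0.657; Pr[cosmic-ray hit | anomaly flag, real transient source] ≈ 0.285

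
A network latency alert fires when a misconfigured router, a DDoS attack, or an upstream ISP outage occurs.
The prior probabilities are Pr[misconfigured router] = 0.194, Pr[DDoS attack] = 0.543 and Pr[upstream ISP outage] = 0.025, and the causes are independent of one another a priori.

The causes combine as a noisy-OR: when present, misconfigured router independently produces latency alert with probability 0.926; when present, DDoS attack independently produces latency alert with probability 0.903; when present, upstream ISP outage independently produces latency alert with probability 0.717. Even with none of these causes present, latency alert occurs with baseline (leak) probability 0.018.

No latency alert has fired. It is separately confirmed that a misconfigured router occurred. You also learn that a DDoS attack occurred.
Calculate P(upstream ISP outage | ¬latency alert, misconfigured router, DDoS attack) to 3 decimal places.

Under noisy-OR, P(latency alert | causes) = 1 − (1−0.018)·∏(1−qᵢ) over the active causes.
For the numerator, keep only upstream ISP outage=true terms: 0.001995·0.025 = 0.000050
The normalizing constant is 0.007049·0.975 + 0.001995·0.025 = 0.006923
Posterior = 0.000050 / 0.006923 ≈ 0.007

P(upstream ISP outage | ¬latency alert, misconfigured router, DDoS attack) ≈ 0.007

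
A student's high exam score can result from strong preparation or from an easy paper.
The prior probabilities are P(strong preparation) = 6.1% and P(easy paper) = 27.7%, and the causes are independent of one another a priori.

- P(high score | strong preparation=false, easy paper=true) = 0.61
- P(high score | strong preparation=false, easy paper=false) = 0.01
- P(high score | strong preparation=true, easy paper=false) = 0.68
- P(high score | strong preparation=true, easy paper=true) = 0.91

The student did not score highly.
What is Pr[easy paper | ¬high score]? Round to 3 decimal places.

Pr[easy paper | ¬high score] ≈ 0.130

P(¬high score) = 0.99×0.939×0.723 + 0.39×0.939×0.277 + 0.32×0.061×0.723 + 0.09×0.061×0.277 = 0.672108 + 0.101440 + 0.014113 + 0.001521 = 0.789182
Restricting to configurations with easy paper present: 0.101440 + 0.001521 = 0.102961.
So P(easy paper | ¬high score) = 0.102961/0.789182 ≈ 0.130.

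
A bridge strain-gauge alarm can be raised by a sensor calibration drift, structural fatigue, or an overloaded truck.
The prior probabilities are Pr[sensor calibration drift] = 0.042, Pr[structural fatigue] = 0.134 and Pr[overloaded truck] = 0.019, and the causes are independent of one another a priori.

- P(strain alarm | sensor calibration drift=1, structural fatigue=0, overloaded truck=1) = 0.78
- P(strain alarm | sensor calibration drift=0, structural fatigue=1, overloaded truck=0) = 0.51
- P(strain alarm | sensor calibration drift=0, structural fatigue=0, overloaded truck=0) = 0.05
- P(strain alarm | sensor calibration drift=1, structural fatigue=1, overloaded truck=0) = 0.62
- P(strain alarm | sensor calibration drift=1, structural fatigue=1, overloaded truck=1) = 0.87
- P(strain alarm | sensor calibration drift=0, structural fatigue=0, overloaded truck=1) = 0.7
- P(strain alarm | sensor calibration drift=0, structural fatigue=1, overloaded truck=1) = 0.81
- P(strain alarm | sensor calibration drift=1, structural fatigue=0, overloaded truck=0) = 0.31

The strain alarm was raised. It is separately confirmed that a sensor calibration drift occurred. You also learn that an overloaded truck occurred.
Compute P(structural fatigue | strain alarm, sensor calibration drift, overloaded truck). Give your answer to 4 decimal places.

P(structural fatigue | strain alarm, sensor calibration drift, overloaded truck) ≈ 0.1472

Sum P(strain alarm|·) weighted by the priors over both values of structural fatigue:
  P(strain alarm | sensor calibration drift, overloaded truck) = 0.78*0.866 + 0.87*0.134
        = 0.675480 + 0.116580 = 0.792060
Keeping only the structural fatigue-present terms gives 0.116580, so
  P(structural fatigue | strain alarm, sensor calibration drift, overloaded truck) = 0.116580 / 0.792060 ≈ 0.1472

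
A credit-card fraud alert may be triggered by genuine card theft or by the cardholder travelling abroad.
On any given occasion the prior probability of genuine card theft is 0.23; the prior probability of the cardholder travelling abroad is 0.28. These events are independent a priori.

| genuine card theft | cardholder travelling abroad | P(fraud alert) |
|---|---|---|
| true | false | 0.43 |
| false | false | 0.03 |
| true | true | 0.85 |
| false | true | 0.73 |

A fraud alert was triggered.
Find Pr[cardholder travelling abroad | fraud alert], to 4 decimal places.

Pr[cardholder travelling abroad | fraud alert] ≈ 0.7072

Numerator (weight on configurations with cardholder travelling abroad): 0.157388 + 0.054740 = 0.212128
Denominator P(fraud alert): 0.03×0.77×0.72 + 0.73×0.77×0.28 + 0.43×0.23×0.72 + 0.85×0.23×0.28 = 0.299968
Posterior = 0.212128 / 0.299968 ≈ 0.7072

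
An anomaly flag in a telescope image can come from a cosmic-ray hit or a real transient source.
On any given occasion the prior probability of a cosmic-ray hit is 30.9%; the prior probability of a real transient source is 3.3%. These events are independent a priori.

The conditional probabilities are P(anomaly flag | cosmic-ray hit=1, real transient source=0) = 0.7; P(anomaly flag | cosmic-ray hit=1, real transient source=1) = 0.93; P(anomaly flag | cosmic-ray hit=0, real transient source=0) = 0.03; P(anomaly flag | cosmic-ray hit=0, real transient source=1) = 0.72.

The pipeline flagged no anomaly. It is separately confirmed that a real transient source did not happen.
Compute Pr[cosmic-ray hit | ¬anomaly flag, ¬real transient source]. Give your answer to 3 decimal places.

Pr[cosmic-ray hit | ¬anomaly flag, ¬real transient source] ≈ 0.121

Weight on cosmic-ray hit=true, given the evidence: 0.3*0.309 = 0.092700
Normalizer over all consistent configurations: 0.97*0.691 + 0.3*0.309 = 0.762970
P(cosmic-ray hit | ¬anomaly flag, ¬real transient source) = 0.092700/0.762970 ≈ 0.121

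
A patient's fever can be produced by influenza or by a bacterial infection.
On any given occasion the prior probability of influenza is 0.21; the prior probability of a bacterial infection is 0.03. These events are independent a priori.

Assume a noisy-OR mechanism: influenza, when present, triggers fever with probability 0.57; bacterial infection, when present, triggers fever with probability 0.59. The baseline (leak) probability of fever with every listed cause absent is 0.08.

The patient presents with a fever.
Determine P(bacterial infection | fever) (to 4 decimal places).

Under noisy-OR, P(fever | causes) = 1 − (1−0.08)·∏(1−qᵢ) over the active causes.
P(fever) = 0.08*0.79*0.97 + 0.6228*0.79*0.03 + 0.6044*0.21*0.97 + 0.837804*0.21*0.03 = 0.061304 + 0.014760 + 0.123116 + 0.005278 = 0.204458
The bacterial infection-present share is 0.014760 + 0.005278 = 0.020038.
P(bacterial infection | fever) = 0.020038 / 0.204458 ≈ 0.0980

P(bacterial infection | fever) ≈ 0.0980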